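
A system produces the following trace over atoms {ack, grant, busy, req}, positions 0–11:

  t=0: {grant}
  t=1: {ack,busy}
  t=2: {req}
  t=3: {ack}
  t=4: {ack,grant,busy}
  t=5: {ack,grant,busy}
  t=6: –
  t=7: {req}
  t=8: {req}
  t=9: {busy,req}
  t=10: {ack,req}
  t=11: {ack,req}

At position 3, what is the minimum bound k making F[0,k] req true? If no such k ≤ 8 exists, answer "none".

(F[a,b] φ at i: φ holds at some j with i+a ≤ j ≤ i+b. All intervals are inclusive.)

Scan j = 3,4,… for req:
  j=3: fails
  j=4: fails
  j=5: fails
  j=6: fails
  j=7: holds
First hit at j=7, so smallest k = 7-3 = 4.

4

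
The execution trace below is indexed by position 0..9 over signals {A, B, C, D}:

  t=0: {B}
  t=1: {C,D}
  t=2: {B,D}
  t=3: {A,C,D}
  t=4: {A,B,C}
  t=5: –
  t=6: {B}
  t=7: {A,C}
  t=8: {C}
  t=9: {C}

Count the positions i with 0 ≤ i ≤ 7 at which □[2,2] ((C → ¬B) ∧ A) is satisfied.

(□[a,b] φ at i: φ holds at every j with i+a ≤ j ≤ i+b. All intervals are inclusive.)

2

Evaluate at each i in [0,7]:
  i=0: ✗ (fails at j=2)
  i=1: ✓ (all of [3,3])
  i=2: ✗ (fails at j=4)
  i=3: ✗ (fails at j=5)
  i=4: ✗ (fails at j=6)
  i=5: ✓ (all of [7,7])
  i=6: ✗ (fails at j=8)
  i=7: ✗ (fails at j=9)
Positions where it holds: {1, 5} → 2.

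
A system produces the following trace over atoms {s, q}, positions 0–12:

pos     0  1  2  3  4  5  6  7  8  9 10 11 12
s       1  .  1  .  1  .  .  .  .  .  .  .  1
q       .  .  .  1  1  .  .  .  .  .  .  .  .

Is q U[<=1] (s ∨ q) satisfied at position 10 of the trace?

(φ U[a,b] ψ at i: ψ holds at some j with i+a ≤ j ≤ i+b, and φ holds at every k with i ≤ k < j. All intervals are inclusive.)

Need some j in [10,11] with (s ∨ q), and q at every k in [10,j-1].
  j=10: (s ∨ q) false.
  j=11: (s ∨ q) false.
No j in the window works → until fails.

Does not hold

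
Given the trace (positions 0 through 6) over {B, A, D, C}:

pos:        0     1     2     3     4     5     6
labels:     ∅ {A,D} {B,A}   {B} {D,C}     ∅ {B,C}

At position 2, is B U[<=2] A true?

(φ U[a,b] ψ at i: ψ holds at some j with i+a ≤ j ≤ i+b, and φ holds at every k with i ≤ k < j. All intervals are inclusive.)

Need some j in [2,4] with A, and B at every k in [2,j-1].
  j=2: A holds; no prefix to check → satisfied.

True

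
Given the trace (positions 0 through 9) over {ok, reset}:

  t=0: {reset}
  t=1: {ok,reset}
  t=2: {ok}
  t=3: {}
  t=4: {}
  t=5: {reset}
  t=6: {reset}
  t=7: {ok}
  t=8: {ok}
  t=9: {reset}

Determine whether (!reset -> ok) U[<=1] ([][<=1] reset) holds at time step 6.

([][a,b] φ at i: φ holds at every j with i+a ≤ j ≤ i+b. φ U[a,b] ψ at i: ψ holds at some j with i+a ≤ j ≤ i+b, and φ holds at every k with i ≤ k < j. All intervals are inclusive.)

Need some j in [6,7] with [][<=1] reset, and (!reset -> ok) at every k in [6,j-1].
  j=6: [][<=1] reset — fails at 7.
  j=7: [][<=1] reset — fails at 7.
No j in the window works → until fails.

False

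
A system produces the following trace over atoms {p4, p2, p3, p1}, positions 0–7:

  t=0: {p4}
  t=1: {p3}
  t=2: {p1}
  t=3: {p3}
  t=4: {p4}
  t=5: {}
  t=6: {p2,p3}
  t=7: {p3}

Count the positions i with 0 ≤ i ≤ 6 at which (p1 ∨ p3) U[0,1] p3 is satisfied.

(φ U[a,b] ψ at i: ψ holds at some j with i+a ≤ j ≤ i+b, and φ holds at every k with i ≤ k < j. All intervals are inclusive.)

4

Evaluate at each i in [0,6]:
  i=0: ✗ (lhs fails at k=0 before rhs at j=1)
  i=1: ✓ (rhs at j=1)
  i=2: ✓ (rhs at j=3; lhs holds on [2,2])
  i=3: ✓ (rhs at j=3)
  i=4: ✗ (no rhs in [4,5])
  i=5: ✗ (lhs fails at k=5 before rhs at j=6)
  i=6: ✓ (rhs at j=6)
Positions where it holds: {1, 2, 3, 6} → 4.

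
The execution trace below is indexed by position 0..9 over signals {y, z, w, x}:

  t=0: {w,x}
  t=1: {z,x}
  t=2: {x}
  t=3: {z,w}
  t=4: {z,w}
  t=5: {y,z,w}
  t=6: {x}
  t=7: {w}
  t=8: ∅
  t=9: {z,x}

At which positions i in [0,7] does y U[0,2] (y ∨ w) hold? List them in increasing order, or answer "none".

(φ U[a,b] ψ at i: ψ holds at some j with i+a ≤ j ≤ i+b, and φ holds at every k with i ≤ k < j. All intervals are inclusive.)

Evaluate at each i in [0,7]:
  i=0: ✓ (rhs at j=0)
  i=1: ✗ (lhs fails at k=1 before rhs at j=3)
  i=2: ✗ (lhs fails at k=2 before rhs at j=3)
  i=3: ✓ (rhs at j=3)
  i=4: ✓ (rhs at j=4)
  i=5: ✓ (rhs at j=5)
  i=6: ✗ (lhs fails at k=6 before rhs at j=7)
  i=7: ✓ (rhs at j=7)

0, 3, 4, 5, 7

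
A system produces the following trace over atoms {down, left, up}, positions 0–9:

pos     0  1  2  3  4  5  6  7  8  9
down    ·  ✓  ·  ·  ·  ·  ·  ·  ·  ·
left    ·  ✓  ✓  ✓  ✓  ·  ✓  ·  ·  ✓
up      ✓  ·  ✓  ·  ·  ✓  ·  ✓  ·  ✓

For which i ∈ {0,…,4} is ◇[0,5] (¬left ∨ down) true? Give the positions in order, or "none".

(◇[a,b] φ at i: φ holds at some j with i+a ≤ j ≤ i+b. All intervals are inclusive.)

0, 1, 2, 3, 4

Evaluate at each i in [0,4]:
  i=0: ✓ (witness j=0)
  i=1: ✓ (witness j=1)
  i=2: ✓ (witness j=5)
  i=3: ✓ (witness j=5)
  i=4: ✓ (witness j=5)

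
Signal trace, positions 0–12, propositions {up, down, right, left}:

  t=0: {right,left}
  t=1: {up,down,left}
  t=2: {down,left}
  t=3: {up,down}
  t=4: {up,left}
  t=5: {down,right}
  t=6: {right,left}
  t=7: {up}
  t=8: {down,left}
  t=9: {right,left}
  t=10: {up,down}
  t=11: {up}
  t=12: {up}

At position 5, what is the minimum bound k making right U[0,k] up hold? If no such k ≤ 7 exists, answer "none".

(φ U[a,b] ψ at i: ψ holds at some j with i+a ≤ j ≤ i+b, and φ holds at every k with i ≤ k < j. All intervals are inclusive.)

2

Need earliest j ≥ 5 with up, and right at every k in [5,j-1].
  j=5: rhs fails.
  j=6: rhs fails.
  j=7: rhs holds; lhs holds on [5,6]. k = 2.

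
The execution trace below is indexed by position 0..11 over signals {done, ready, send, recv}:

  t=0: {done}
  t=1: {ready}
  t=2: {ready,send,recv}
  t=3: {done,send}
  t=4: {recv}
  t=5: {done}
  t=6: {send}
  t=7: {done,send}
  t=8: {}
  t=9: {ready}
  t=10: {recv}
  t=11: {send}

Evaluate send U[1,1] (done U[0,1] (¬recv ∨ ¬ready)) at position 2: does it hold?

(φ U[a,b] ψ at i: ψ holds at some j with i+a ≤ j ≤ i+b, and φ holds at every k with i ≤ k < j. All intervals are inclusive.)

True

Need some j in [3,3] with (done U[0,1] (¬recv ∨ ¬ready)), and send at every k in [2,j-1].
  j=3: (done U[0,1] (¬recv ∨ ¬ready)) holds; send holds at every k in [2,2] → satisfied.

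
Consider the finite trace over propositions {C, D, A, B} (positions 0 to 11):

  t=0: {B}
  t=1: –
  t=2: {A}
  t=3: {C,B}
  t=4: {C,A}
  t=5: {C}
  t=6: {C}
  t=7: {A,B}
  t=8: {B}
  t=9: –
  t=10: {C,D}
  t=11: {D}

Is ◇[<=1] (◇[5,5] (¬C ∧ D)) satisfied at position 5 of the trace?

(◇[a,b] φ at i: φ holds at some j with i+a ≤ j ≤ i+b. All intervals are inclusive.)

Check ◇[5,5] (¬C ∧ D) at each j in [5,6]:
  j=5: fails (none in [10,10])
  j=6: holds (witness at 11)
Found at j=6 → formula holds.

Holds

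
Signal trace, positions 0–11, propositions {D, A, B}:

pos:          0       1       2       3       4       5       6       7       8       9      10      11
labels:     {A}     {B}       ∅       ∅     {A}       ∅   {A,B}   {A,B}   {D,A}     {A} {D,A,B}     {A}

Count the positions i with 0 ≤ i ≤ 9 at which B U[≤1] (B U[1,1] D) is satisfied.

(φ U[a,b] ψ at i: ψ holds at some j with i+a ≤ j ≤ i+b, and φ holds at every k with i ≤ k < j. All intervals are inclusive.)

2

Evaluate at each i in [0,9]:
  i=0: ✗ (no rhs in [0,1])
  i=1: ✗ (no rhs in [1,2])
  i=2: ✗ (no rhs in [2,3])
  i=3: ✗ (no rhs in [3,4])
  i=4: ✗ (no rhs in [4,5])
  i=5: ✗ (no rhs in [5,6])
  i=6: ✓ (rhs at j=7; lhs holds on [6,6])
  i=7: ✓ (rhs at j=7)
  i=8: ✗ (no rhs in [8,9])
  i=9: ✗ (no rhs in [9,10])
Positions where it holds: {6, 7} → 2.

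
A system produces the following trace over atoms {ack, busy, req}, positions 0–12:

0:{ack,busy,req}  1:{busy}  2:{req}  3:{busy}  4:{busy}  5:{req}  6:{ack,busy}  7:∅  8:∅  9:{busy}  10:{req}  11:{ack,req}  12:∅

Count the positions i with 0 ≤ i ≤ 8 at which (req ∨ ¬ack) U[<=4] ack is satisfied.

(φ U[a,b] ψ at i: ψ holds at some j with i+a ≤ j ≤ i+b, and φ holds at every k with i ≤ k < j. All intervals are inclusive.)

8

Evaluate at each i in [0,8]:
  i=0: ✓ (rhs at j=0)
  i=1: ✗ (no rhs in [1,5])
  i=2: ✓ (rhs at j=6; lhs holds on [2,5])
  i=3: ✓ (rhs at j=6; lhs holds on [3,5])
  i=4: ✓ (rhs at j=6; lhs holds on [4,5])
  i=5: ✓ (rhs at j=6; lhs holds on [5,5])
  i=6: ✓ (rhs at j=6)
  i=7: ✓ (rhs at j=11; lhs holds on [7,10])
  i=8: ✓ (rhs at j=11; lhs holds on [8,10])
Positions where it holds: {0, 2, 3, 4, 5, 6, 7, 8} → 8.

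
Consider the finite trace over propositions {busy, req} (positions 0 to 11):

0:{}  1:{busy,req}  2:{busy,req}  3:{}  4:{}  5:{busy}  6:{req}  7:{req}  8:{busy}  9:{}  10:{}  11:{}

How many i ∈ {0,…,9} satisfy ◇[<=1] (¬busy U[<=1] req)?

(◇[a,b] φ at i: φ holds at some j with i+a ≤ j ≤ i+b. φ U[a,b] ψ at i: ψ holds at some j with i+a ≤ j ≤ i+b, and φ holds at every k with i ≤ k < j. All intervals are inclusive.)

Evaluate at each i in [0,9]:
  i=0: ✓ (witness j=0)
  i=1: ✓ (witness j=1)
  i=2: ✓ (witness j=2)
  i=3: ✗ (none in [3,4])
  i=4: ✗ (none in [4,5])
  i=5: ✓ (witness j=6)
  i=6: ✓ (witness j=6)
  i=7: ✓ (witness j=7)
  i=8: ✗ (none in [8,9])
  i=9: ✗ (none in [9,10])
Positions where it holds: {0, 1, 2, 5, 6, 7} → 6.

6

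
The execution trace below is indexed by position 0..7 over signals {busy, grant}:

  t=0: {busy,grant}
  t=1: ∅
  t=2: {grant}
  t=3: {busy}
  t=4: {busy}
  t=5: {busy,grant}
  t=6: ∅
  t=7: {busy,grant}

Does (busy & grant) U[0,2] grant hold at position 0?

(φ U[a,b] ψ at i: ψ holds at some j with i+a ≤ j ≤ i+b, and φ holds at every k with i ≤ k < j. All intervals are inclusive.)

Need some j in [0,2] with grant, and (busy & grant) at every k in [0,j-1].
  j=0: grant holds; no prefix to check → satisfied.

Yes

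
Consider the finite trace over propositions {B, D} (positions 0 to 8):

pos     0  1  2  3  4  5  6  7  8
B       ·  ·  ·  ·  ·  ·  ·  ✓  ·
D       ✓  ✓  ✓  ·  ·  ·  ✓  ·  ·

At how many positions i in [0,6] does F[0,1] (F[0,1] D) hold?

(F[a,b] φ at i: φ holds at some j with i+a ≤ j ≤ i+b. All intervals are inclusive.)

6

Evaluate at each i in [0,6]:
  i=0: ✓ (witness j=0)
  i=1: ✓ (witness j=1)
  i=2: ✓ (witness j=2)
  i=3: ✗ (none in [3,4])
  i=4: ✓ (witness j=5)
  i=5: ✓ (witness j=5)
  i=6: ✓ (witness j=6)
Positions where it holds: {0, 1, 2, 4, 5, 6} → 6.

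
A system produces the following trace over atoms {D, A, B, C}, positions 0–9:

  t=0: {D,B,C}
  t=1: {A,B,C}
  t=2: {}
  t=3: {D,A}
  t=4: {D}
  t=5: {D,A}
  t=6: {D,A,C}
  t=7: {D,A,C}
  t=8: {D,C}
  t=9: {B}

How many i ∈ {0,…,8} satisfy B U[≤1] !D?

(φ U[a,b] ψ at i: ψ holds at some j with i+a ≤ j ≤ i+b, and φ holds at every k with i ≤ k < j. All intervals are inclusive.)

3

Evaluate at each i in [0,8]:
  i=0: ✓ (rhs at j=1; lhs holds on [0,0])
  i=1: ✓ (rhs at j=1)
  i=2: ✓ (rhs at j=2)
  i=3: ✗ (no rhs in [3,4])
  i=4: ✗ (no rhs in [4,5])
  i=5: ✗ (no rhs in [5,6])
  i=6: ✗ (no rhs in [6,7])
  i=7: ✗ (no rhs in [7,8])
  i=8: ✗ (lhs fails at k=8 before rhs at j=9)
Positions where it holds: {0, 1, 2} → 3.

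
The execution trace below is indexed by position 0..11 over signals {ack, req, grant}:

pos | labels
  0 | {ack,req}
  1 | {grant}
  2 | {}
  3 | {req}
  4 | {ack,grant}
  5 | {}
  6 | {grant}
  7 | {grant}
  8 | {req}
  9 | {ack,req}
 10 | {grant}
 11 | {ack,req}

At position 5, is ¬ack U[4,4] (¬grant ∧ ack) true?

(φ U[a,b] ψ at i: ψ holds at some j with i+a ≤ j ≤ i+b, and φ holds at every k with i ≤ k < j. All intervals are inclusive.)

Yes

Need some j in [9,9] with (¬grant ∧ ack), and ¬ack at every k in [5,j-1].
  j=9: (¬grant ∧ ack) holds; ¬ack holds at every k in [5,8] → satisfied.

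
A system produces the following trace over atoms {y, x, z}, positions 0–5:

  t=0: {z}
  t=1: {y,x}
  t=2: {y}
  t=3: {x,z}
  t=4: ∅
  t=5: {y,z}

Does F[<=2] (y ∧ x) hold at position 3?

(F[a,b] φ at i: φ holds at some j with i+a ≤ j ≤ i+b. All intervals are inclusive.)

Check (y ∧ x) at each j in [3,5]:
  j=3: false
  j=4: false
  j=5: false
No position in the window satisfies it → formula fails.

Does not hold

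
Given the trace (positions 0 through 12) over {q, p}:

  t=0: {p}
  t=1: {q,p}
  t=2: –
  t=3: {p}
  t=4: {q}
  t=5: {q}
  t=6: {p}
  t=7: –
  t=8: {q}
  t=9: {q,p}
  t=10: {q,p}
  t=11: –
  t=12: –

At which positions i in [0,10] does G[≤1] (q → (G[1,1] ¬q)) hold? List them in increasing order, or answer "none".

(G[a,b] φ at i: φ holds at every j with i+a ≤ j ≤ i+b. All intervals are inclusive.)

0, 1, 2, 5, 6, 10

Evaluate at each i in [0,10]:
  i=0: ✓ (all of [0,1])
  i=1: ✓ (all of [1,2])
  i=2: ✓ (all of [2,3])
  i=3: ✗ (fails at j=4)
  i=4: ✗ (fails at j=4)
  i=5: ✓ (all of [5,6])
  i=6: ✓ (all of [6,7])
  i=7: ✗ (fails at j=8)
  i=8: ✗ (fails at j=8)
  i=9: ✗ (fails at j=9)
  i=10: ✓ (all of [10,11])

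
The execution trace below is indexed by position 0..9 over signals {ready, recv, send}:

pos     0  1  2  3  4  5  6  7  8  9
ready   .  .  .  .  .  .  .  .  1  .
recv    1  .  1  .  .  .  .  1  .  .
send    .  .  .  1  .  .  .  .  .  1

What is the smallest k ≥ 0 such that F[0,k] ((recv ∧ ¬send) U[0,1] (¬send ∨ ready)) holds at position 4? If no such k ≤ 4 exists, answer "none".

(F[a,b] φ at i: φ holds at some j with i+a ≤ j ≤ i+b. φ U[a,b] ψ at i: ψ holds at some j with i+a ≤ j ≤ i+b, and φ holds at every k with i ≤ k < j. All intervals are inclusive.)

0

Scan j = 4,5,… for ((recv ∧ ¬send) U[0,1] (¬send ∨ ready)):
  j=4: holds
First hit at j=4, so smallest k = 4-4 = 0.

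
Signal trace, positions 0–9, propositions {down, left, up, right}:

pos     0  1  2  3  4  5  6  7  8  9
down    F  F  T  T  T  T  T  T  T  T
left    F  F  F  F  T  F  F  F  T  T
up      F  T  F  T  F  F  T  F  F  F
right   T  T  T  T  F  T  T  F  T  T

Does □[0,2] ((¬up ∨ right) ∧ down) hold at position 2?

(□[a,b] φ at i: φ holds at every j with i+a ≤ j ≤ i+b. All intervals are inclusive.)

Check ((¬up ∨ right) ∧ down) at every j in [2,4]:
  j=2: true
  j=3: true
  j=4: true
All positions satisfy it → formula holds.

Yes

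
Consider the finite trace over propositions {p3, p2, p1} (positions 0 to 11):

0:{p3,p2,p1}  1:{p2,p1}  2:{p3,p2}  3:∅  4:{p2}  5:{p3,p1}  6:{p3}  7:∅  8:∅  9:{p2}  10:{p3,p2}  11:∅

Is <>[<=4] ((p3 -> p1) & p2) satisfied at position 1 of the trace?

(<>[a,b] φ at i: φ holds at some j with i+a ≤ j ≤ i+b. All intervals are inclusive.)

True

Check ((p3 -> p1) & p2) at each j in [1,5]:
  j=1: true
  j=2: false
  j=3: false
  j=4: true
  j=5: false
Found at j=1 → formula holds.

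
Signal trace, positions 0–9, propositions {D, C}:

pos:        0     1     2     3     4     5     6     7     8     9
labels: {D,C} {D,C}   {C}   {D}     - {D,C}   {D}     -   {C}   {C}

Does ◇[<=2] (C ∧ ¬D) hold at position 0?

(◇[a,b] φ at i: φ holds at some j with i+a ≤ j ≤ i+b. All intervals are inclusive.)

Check (C ∧ ¬D) at each j in [0,2]:
  j=0: false
  j=1: false
  j=2: true
Found at j=2 → formula holds.

Yes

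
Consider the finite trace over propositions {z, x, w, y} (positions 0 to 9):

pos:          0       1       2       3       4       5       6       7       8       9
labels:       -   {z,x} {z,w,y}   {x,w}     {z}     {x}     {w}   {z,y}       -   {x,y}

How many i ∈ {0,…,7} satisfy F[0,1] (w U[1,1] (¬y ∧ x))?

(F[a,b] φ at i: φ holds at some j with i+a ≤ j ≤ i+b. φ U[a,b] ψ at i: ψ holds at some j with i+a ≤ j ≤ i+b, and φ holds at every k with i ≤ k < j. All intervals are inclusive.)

Evaluate at each i in [0,7]:
  i=0: ✗ (none in [0,1])
  i=1: ✓ (witness j=2)
  i=2: ✓ (witness j=2)
  i=3: ✗ (none in [3,4])
  i=4: ✗ (none in [4,5])
  i=5: ✗ (none in [5,6])
  i=6: ✗ (none in [6,7])
  i=7: ✗ (none in [7,8])
Positions where it holds: {1, 2} → 2.

2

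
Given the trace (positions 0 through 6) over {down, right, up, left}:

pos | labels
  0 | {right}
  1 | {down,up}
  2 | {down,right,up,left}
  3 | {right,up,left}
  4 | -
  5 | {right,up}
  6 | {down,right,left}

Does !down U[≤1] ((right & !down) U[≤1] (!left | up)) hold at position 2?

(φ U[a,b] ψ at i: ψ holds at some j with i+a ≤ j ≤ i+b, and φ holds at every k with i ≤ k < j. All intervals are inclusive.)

Holds

Need some j in [2,3] with ((right & !down) U[≤1] (!left | up)), and !down at every k in [2,j-1].
  j=2: ((right & !down) U[≤1] (!left | up)) holds; no prefix to check → satisfied.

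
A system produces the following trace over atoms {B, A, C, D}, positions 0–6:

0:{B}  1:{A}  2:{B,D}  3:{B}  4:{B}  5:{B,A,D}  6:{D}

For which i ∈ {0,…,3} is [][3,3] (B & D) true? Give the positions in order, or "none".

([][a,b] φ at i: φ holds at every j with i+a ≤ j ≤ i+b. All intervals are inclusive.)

Evaluate at each i in [0,3]:
  i=0: ✗ (fails at j=3)
  i=1: ✗ (fails at j=4)
  i=2: ✓ (all of [5,5])
  i=3: ✗ (fails at j=6)

2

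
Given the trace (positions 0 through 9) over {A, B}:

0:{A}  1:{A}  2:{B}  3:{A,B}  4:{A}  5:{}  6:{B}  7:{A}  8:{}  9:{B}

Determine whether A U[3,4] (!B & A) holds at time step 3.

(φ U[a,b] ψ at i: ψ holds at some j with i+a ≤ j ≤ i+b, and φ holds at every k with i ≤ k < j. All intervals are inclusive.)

Need some j in [6,7] with (!B & A), and A at every k in [3,j-1].
  j=6: (!B & A) false.
  j=7: (!B & A) holds, but A fails at k=5 → not this j.
No j in the window works → until fails.

Does not hold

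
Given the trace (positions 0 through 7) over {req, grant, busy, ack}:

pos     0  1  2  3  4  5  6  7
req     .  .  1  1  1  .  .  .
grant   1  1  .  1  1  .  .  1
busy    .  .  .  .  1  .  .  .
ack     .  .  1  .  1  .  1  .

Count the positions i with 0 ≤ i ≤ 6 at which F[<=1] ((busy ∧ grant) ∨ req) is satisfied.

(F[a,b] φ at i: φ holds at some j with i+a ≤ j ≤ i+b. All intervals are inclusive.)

4

Evaluate at each i in [0,6]:
  i=0: ✗ (none in [0,1])
  i=1: ✓ (witness j=2)
  i=2: ✓ (witness j=2)
  i=3: ✓ (witness j=3)
  i=4: ✓ (witness j=4)
  i=5: ✗ (none in [5,6])
  i=6: ✗ (none in [6,7])
Positions where it holds: {1, 2, 3, 4} → 4.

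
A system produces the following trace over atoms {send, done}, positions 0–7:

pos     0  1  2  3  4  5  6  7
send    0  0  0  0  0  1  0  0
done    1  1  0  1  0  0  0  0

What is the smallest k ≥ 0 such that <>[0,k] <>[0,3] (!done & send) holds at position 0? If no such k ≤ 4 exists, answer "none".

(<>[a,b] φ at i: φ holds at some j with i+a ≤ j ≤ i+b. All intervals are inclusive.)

2

Scan j = 0,1,… for <>[0,3] (!done & send):
  j=0: fails
  j=1: fails
  j=2: holds
First hit at j=2, so smallest k = 2-0 = 2.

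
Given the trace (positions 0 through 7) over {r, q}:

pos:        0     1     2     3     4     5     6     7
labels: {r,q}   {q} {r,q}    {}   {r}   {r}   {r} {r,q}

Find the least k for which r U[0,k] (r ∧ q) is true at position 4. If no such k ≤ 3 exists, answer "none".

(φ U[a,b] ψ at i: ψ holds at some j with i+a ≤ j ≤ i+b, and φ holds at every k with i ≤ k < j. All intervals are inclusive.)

3

Need earliest j ≥ 4 with (r ∧ q), and r at every k in [4,j-1].
  j=4: rhs fails.
  j=5: rhs fails.
  j=6: rhs fails.
  j=7: rhs holds; lhs holds on [4,6]. k = 3.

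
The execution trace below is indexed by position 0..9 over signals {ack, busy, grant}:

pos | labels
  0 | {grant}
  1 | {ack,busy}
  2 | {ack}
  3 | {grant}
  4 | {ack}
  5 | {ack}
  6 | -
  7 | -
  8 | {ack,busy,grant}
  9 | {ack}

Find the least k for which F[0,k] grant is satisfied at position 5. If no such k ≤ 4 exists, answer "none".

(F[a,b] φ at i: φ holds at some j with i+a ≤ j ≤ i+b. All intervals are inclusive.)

3

Scan j = 5,6,… for grant:
  j=5: fails
  j=6: fails
  j=7: fails
  j=8: holds
First hit at j=8, so smallest k = 8-5 = 3.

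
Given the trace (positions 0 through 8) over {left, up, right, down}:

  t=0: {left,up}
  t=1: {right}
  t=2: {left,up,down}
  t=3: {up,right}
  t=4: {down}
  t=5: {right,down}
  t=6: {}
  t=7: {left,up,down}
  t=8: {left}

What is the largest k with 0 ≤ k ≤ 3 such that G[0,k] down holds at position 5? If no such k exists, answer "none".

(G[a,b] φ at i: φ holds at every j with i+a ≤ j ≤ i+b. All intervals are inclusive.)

0

down must hold from j=5 onward; find where it first fails.
  j=5: holds
  j=6: fails
Holds on [5,5], so largest k = 0.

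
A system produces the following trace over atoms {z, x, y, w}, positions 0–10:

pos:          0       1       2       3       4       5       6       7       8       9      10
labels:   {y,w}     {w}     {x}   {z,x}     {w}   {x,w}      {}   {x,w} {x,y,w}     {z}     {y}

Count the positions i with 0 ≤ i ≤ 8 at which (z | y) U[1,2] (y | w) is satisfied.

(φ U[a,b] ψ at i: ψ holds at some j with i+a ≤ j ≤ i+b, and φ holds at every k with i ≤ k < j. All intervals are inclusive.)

Evaluate at each i in [0,8]:
  i=0: ✓ (rhs at j=1; lhs holds on [0,0])
  i=1: ✗ (no rhs in [2,3])
  i=2: ✗ (lhs fails at k=2 before rhs at j=4)
  i=3: ✓ (rhs at j=4; lhs holds on [3,3])
  i=4: ✗ (lhs fails at k=4 before rhs at j=5)
  i=5: ✗ (lhs fails at k=5 before rhs at j=7)
  i=6: ✗ (lhs fails at k=6 before rhs at j=7)
  i=7: ✗ (lhs fails at k=7 before rhs at j=8)
  i=8: ✓ (rhs at j=10; lhs holds on [8,9])
Positions where it holds: {0, 3, 8} → 3.

3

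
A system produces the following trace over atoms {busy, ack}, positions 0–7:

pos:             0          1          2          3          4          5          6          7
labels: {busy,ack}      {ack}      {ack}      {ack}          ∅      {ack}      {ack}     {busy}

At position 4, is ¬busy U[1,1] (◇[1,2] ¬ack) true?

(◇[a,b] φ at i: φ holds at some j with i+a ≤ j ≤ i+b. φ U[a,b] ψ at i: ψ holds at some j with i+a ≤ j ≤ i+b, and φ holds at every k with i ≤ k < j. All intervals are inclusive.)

Holds

Need some j in [5,5] with ◇[1,2] ¬ack, and ¬busy at every k in [4,j-1].
  j=5: ◇[1,2] ¬ack holds; ¬busy holds at every k in [4,4] → satisfied.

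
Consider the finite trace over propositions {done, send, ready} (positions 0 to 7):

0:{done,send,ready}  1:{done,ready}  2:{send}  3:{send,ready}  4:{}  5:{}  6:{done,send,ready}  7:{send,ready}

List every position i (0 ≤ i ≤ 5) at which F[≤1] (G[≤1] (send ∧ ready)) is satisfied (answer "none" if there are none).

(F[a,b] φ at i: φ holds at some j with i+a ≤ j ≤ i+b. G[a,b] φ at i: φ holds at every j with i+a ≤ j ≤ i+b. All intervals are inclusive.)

5

Evaluate at each i in [0,5]:
  i=0: ✗ (none in [0,1])
  i=1: ✗ (none in [1,2])
  i=2: ✗ (none in [2,3])
  i=3: ✗ (none in [3,4])
  i=4: ✗ (none in [4,5])
  i=5: ✓ (witness j=6)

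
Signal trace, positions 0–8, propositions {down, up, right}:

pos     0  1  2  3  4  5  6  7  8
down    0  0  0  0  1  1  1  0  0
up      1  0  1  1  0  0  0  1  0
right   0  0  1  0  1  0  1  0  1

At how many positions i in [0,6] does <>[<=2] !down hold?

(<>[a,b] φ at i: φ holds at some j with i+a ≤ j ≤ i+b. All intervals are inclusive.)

Evaluate at each i in [0,6]:
  i=0: ✓ (witness j=0)
  i=1: ✓ (witness j=1)
  i=2: ✓ (witness j=2)
  i=3: ✓ (witness j=3)
  i=4: ✗ (none in [4,6])
  i=5: ✓ (witness j=7)
  i=6: ✓ (witness j=7)
Positions where it holds: {0, 1, 2, 3, 5, 6} → 6.

6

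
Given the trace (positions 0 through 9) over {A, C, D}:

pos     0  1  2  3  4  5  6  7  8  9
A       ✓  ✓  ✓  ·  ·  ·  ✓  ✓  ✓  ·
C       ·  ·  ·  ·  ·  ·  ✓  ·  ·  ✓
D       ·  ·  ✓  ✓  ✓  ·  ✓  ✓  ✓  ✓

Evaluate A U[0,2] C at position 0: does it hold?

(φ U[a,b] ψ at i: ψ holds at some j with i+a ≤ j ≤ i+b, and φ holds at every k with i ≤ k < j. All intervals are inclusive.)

Need some j in [0,2] with C, and A at every k in [0,j-1].
  j=0: C false.
  j=1: C false.
  j=2: C false.
No j in the window works → until fails.

Does not hold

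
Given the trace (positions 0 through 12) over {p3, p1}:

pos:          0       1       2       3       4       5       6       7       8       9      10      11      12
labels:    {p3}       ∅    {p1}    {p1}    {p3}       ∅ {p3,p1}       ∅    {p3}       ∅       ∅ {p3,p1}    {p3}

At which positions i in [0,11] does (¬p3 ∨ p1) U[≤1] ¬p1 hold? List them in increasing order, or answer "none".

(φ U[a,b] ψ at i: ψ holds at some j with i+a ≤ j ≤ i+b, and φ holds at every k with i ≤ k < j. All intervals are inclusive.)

Evaluate at each i in [0,11]:
  i=0: ✓ (rhs at j=0)
  i=1: ✓ (rhs at j=1)
  i=2: ✗ (no rhs in [2,3])
  i=3: ✓ (rhs at j=4; lhs holds on [3,3])
  i=4: ✓ (rhs at j=4)
  i=5: ✓ (rhs at j=5)
  i=6: ✓ (rhs at j=7; lhs holds on [6,6])
  i=7: ✓ (rhs at j=7)
  i=8: ✓ (rhs at j=8)
  i=9: ✓ (rhs at j=9)
  i=10: ✓ (rhs at j=10)
  i=11: ✓ (rhs at j=12; lhs holds on [11,11])

0, 1, 3, 4, 5, 6, 7, 8, 9, 10, 11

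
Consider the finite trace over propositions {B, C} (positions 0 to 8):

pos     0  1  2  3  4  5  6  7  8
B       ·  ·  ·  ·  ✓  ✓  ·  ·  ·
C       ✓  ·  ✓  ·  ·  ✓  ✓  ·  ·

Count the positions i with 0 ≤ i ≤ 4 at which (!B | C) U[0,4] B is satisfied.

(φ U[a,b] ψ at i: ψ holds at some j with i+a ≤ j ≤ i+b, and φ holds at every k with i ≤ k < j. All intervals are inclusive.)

5

Evaluate at each i in [0,4]:
  i=0: ✓ (rhs at j=4; lhs holds on [0,3])
  i=1: ✓ (rhs at j=4; lhs holds on [1,3])
  i=2: ✓ (rhs at j=4; lhs holds on [2,3])
  i=3: ✓ (rhs at j=4; lhs holds on [3,3])
  i=4: ✓ (rhs at j=4)
Positions where it holds: {0, 1, 2, 3, 4} → 5.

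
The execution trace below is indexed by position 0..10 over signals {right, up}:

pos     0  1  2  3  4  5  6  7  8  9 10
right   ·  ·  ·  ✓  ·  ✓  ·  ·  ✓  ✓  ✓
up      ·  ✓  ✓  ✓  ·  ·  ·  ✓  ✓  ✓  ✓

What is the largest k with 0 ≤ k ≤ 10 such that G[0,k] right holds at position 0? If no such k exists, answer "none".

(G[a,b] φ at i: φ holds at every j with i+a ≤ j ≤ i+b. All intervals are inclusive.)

right must hold from j=0 onward; find where it first fails.
  j=0: fails → no k works.

none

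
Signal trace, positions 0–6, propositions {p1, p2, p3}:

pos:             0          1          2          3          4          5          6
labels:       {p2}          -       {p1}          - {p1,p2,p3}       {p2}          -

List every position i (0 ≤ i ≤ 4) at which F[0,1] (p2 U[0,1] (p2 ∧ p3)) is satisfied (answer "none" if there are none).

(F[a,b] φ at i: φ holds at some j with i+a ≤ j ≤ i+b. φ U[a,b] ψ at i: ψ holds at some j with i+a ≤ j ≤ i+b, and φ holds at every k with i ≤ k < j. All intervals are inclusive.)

Evaluate at each i in [0,4]:
  i=0: ✗ (none in [0,1])
  i=1: ✗ (none in [1,2])
  i=2: ✗ (none in [2,3])
  i=3: ✓ (witness j=4)
  i=4: ✓ (witness j=4)

3, 4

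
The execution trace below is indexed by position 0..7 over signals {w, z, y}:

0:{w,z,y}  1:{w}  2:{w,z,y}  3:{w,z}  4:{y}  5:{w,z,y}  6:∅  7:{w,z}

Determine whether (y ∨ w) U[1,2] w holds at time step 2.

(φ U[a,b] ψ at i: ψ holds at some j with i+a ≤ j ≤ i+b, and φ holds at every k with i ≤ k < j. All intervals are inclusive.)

True

Need some j in [3,4] with w, and (y ∨ w) at every k in [2,j-1].
  j=3: w holds; (y ∨ w) holds at every k in [2,2] → satisfied.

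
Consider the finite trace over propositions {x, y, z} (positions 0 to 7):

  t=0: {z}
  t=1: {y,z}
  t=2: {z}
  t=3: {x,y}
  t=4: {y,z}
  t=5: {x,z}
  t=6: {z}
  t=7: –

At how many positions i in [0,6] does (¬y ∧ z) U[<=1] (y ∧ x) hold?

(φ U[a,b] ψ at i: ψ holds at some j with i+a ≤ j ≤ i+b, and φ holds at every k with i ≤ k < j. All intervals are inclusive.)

2

Evaluate at each i in [0,6]:
  i=0: ✗ (no rhs in [0,1])
  i=1: ✗ (no rhs in [1,2])
  i=2: ✓ (rhs at j=3; lhs holds on [2,2])
  i=3: ✓ (rhs at j=3)
  i=4: ✗ (no rhs in [4,5])
  i=5: ✗ (no rhs in [5,6])
  i=6: ✗ (no rhs in [6,7])
Positions where it holds: {2, 3} → 2.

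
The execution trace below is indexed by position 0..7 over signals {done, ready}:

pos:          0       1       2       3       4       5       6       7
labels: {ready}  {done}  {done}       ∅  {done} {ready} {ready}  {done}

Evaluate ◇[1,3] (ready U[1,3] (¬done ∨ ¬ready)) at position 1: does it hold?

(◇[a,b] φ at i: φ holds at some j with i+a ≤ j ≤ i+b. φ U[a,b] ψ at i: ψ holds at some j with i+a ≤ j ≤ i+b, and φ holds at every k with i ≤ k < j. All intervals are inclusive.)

Check (ready U[1,3] (¬done ∨ ¬ready)) at each j in [2,4]:
  j=2: fails
  j=3: fails
  j=4: fails
No position in the window satisfies it → formula fails.

No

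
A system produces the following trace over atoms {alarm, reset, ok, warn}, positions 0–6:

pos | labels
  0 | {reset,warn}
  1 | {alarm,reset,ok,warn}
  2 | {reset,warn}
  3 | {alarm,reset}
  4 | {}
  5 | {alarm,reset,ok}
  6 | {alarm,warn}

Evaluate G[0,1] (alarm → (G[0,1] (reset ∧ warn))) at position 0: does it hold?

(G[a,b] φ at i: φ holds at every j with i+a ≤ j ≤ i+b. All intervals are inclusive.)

Yes

Check (alarm → (G[0,1] (reset ∧ warn))) at every j in [0,1]:
  j=0: antecedent false → ✓
  j=1: antecedent true; consequent holds on [1,2] → ✓
All positions satisfy it → formula holds.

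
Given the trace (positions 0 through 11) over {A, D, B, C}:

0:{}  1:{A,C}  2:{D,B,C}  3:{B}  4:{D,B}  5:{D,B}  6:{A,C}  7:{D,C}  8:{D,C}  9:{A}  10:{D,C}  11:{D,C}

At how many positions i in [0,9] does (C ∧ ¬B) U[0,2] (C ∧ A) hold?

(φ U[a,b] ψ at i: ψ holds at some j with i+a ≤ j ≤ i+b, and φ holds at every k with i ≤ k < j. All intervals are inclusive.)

2

Evaluate at each i in [0,9]:
  i=0: ✗ (lhs fails at k=0 before rhs at j=1)
  i=1: ✓ (rhs at j=1)
  i=2: ✗ (no rhs in [2,4])
  i=3: ✗ (no rhs in [3,5])
  i=4: ✗ (lhs fails at k=4 before rhs at j=6)
  i=5: ✗ (lhs fails at k=5 before rhs at j=6)
  i=6: ✓ (rhs at j=6)
  i=7: ✗ (no rhs in [7,9])
  i=8: ✗ (no rhs in [8,10])
  i=9: ✗ (no rhs in [9,11])
Positions where it holds: {1, 6} → 2.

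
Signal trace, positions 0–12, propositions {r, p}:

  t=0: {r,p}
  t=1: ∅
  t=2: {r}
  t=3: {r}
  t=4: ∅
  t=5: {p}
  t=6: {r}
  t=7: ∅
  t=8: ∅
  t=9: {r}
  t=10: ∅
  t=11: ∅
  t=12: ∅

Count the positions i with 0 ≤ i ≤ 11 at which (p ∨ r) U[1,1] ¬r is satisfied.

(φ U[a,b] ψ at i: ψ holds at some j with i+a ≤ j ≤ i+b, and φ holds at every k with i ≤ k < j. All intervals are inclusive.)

4

Evaluate at each i in [0,11]:
  i=0: ✓ (rhs at j=1; lhs holds on [0,0])
  i=1: ✗ (no rhs in [2,2])
  i=2: ✗ (no rhs in [3,3])
  i=3: ✓ (rhs at j=4; lhs holds on [3,3])
  i=4: ✗ (lhs fails at k=4 before rhs at j=5)
  i=5: ✗ (no rhs in [6,6])
  i=6: ✓ (rhs at j=7; lhs holds on [6,6])
  i=7: ✗ (lhs fails at k=7 before rhs at j=8)
  i=8: ✗ (no rhs in [9,9])
  i=9: ✓ (rhs at j=10; lhs holds on [9,9])
  i=10: ✗ (lhs fails at k=10 before rhs at j=11)
  i=11: ✗ (lhs fails at k=11 before rhs at j=12)
Positions where it holds: {0, 3, 6, 9} → 4.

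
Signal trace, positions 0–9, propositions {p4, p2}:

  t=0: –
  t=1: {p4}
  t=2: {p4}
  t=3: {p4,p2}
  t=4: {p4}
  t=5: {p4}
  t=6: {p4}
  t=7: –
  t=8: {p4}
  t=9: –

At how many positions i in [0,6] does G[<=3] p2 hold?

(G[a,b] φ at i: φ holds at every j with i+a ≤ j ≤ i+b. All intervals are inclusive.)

Evaluate at each i in [0,6]:
  i=0: ✗ (fails at j=0)
  i=1: ✗ (fails at j=1)
  i=2: ✗ (fails at j=2)
  i=3: ✗ (fails at j=4)
  i=4: ✗ (fails at j=4)
  i=5: ✗ (fails at j=5)
  i=6: ✗ (fails at j=6)
Positions where it holds: {} → 0.

0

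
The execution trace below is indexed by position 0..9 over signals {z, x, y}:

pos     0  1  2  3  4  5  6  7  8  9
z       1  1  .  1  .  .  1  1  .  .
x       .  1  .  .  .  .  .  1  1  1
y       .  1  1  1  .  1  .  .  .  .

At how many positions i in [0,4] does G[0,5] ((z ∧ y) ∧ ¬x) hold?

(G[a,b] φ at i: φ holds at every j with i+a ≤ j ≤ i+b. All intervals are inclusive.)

Evaluate at each i in [0,4]:
  i=0: ✗ (fails at j=0)
  i=1: ✗ (fails at j=1)
  i=2: ✗ (fails at j=2)
  i=3: ✗ (fails at j=4)
  i=4: ✗ (fails at j=4)
Positions where it holds: {} → 0.

0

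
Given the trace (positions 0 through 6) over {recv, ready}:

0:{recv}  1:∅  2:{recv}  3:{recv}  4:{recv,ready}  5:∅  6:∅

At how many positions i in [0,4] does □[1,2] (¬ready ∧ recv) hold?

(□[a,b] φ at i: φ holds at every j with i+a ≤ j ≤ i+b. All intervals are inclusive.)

1

Evaluate at each i in [0,4]:
  i=0: ✗ (fails at j=1)
  i=1: ✓ (all of [2,3])
  i=2: ✗ (fails at j=4)
  i=3: ✗ (fails at j=4)
  i=4: ✗ (fails at j=5)
Positions where it holds: {1} → 1.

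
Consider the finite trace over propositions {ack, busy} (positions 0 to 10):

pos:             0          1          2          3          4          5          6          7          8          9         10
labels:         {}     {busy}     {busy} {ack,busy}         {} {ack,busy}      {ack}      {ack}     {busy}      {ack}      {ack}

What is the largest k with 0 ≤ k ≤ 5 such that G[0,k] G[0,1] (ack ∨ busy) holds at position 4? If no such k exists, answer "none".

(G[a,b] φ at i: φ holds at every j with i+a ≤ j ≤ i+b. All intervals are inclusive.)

G[0,1] (ack ∨ busy) must hold from j=4 onward; find where it first fails.
  j=4: fails → no k works.

none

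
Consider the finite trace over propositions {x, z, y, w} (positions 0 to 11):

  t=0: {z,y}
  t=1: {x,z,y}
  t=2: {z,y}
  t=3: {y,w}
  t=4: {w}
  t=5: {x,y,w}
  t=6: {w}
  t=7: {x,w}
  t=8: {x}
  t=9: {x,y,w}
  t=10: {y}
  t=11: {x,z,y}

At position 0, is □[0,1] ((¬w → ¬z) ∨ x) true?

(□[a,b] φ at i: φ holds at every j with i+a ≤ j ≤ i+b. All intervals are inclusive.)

False

Check ((¬w → ¬z) ∨ x) at every j in [0,1]:
  j=0: false
  j=1: true
Fails at j=0 → formula fails.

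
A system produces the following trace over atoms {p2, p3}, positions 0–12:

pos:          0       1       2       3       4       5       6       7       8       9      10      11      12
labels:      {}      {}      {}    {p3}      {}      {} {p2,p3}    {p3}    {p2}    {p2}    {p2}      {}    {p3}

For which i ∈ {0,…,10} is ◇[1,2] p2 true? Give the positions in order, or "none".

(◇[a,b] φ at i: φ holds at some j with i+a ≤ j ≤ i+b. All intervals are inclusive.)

4, 5, 6, 7, 8, 9

Evaluate at each i in [0,10]:
  i=0: ✗ (none in [1,2])
  i=1: ✗ (none in [2,3])
  i=2: ✗ (none in [3,4])
  i=3: ✗ (none in [4,5])
  i=4: ✓ (witness j=6)
  i=5: ✓ (witness j=6)
  i=6: ✓ (witness j=8)
  i=7: ✓ (witness j=8)
  i=8: ✓ (witness j=9)
  i=9: ✓ (witness j=10)
  i=10: ✗ (none in [11,12])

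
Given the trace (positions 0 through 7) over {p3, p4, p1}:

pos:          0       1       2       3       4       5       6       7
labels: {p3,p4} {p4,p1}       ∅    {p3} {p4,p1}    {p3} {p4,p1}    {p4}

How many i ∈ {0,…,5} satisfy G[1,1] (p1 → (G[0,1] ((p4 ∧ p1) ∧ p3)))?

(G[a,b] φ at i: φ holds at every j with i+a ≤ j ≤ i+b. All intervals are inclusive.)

3

Evaluate at each i in [0,5]:
  i=0: ✗ (fails at j=1)
  i=1: ✓ (all of [2,2])
  i=2: ✓ (all of [3,3])
  i=3: ✗ (fails at j=4)
  i=4: ✓ (all of [5,5])
  i=5: ✗ (fails at j=6)
Positions where it holds: {1, 2, 4} → 3.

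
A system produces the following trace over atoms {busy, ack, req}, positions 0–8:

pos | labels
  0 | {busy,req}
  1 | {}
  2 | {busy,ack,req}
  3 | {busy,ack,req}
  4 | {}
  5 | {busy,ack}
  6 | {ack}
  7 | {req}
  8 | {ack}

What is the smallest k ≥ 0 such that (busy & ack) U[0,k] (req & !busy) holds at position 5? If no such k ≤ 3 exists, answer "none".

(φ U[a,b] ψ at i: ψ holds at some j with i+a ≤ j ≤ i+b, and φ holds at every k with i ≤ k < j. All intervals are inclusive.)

Need earliest j ≥ 5 with (req & !busy), and (busy & ack) at every k in [5,j-1].
  j=5: rhs fails.
  j=6: rhs fails.
  j=7: rhs holds but lhs fails at k=6.
  j=8: rhs fails.
No witness within the range → none.

none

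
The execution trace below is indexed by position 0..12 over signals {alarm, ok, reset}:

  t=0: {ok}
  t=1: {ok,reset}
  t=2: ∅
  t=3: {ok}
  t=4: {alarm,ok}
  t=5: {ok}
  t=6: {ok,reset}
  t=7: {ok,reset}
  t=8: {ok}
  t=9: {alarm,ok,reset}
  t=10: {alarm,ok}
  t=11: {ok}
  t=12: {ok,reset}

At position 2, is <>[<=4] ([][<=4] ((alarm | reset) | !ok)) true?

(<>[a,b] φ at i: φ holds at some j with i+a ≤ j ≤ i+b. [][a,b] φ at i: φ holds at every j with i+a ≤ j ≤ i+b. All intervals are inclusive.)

False

Check [][<=4] ((alarm | reset) | !ok) at each j in [2,6]:
  j=2: fails at 3
  j=3: fails at 3
  j=4: fails at 5
  j=5: fails at 5
  j=6: fails at 8
No position in the window satisfies it → formula fails.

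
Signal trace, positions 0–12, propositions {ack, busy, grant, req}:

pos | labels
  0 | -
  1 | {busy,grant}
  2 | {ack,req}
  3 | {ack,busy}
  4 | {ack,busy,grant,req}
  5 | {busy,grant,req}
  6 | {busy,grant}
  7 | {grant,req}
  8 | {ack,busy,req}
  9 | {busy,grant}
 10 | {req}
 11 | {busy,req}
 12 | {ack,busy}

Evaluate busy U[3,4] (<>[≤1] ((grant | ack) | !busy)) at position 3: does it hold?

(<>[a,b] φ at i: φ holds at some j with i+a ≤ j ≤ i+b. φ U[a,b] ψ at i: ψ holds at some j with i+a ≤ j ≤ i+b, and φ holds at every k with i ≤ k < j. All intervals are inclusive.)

Yes

Need some j in [6,7] with <>[≤1] ((grant | ack) | !busy), and busy at every k in [3,j-1].
  j=6: <>[≤1] ((grant | ack) | !busy) holds; busy holds at every k in [3,5] → satisfied.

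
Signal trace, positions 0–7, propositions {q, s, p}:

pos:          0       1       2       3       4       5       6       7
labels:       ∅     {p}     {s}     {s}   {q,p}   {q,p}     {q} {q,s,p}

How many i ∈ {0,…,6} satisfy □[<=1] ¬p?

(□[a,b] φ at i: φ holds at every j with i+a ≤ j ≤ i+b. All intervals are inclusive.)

1

Evaluate at each i in [0,6]:
  i=0: ✗ (fails at j=1)
  i=1: ✗ (fails at j=1)
  i=2: ✓ (all of [2,3])
  i=3: ✗ (fails at j=4)
  i=4: ✗ (fails at j=4)
  i=5: ✗ (fails at j=5)
  i=6: ✗ (fails at j=7)
Positions where it holds: {2} → 1.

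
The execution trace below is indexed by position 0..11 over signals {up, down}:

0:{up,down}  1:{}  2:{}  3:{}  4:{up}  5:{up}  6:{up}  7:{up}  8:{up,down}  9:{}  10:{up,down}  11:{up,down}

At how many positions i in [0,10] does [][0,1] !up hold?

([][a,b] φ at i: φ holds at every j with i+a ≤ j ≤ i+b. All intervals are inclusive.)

2

Evaluate at each i in [0,10]:
  i=0: ✗ (fails at j=0)
  i=1: ✓ (all of [1,2])
  i=2: ✓ (all of [2,3])
  i=3: ✗ (fails at j=4)
  i=4: ✗ (fails at j=4)
  i=5: ✗ (fails at j=5)
  i=6: ✗ (fails at j=6)
  i=7: ✗ (fails at j=7)
  i=8: ✗ (fails at j=8)
  i=9: ✗ (fails at j=10)
  i=10: ✗ (fails at j=10)
Positions where it holds: {1, 2} → 2.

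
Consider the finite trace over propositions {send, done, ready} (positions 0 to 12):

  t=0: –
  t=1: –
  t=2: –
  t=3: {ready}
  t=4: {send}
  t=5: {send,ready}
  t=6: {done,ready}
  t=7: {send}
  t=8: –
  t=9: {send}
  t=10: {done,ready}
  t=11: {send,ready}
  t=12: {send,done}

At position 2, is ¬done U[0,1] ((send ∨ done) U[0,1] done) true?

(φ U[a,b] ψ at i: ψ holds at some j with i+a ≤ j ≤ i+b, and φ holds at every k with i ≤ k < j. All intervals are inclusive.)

False

Need some j in [2,3] with ((send ∨ done) U[0,1] done), and ¬done at every k in [2,j-1].
  j=2: ((send ∨ done) U[0,1] done) — fails.
  j=3: ((send ∨ done) U[0,1] done) — fails.
No j in the window works → until fails.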